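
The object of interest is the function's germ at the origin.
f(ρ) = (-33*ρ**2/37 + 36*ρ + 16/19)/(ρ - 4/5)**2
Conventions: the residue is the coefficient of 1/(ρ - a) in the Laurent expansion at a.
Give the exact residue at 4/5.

At the order-2 pole 4/5 set g(ρ) = (ρ - (4/5))^2*f(ρ) = -33*ρ**2/37 + 36*ρ + 16/19.
Order-2 pole: residue = g'(a); g'(4/5) = 6396/185, so the residue is 6396/185.

The residue is 6396/185.


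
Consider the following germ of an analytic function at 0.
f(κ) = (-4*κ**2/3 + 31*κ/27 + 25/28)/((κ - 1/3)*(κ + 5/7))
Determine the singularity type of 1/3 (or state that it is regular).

The denominator factor κ - 1/3 vanishes at 1/3 and appears to the power 1; the numerator there equals 2557/2268, nonzero, and no other factor vanishes.
Hence a pole whose order is the multiplicity, 1.

The point is a pole of order 1.


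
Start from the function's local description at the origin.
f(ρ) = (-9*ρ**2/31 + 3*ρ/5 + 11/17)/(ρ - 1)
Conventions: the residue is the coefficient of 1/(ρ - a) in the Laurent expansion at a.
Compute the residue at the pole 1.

At the order-1 pole 1 set g(ρ) = (ρ - (1))*f(ρ) = -9*ρ**2/31 + 3*ρ/5 + 11/17.
Simple pole: residue = g(a) at a = 1, which is 2521/2635.

The residue is 2521/2635.


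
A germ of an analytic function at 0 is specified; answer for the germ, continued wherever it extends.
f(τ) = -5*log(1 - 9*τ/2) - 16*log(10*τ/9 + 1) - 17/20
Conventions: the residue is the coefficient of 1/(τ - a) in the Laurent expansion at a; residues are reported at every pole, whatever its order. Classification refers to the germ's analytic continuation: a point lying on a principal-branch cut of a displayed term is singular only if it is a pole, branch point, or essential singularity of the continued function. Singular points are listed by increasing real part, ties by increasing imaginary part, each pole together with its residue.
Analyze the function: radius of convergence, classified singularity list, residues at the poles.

Radius of convergence at 0: 2/9.
At -9/10: a logarithmic branch point.
At 2/9: a logarithmic branch point.

Branch term (-5)*log(1 - τ/(2/9)): its argument vanishes at τ = 2/9, a logarithmic branch point, modulus 2/9.
Branch term (-16)*log(1 - τ/(-9/10)): its argument vanishes at τ = -9/10, a logarithmic branch point, modulus 9/10.
The radius of convergence is the smallest modulus among the singular points: 2/9.
List the singular points by increasing real part (a conjugate pair: the negative imaginary part first).


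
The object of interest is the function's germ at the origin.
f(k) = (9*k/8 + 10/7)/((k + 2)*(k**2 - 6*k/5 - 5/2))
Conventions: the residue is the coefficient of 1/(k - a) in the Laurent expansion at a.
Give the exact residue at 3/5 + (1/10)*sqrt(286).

The factor k**2 - 6*k/5 - 5/2 splits as (k - a)(k - a') with a = 3/5 + (1/10)*sqrt(286), a' = 3/5 - (1/10)*sqrt(286). At the order-1 pole a set g(k) = (k - a)*f(k) = [(9*k/8 + 10/7)/(k + 2)] / (k - a').
Simple pole: residue = g(a) at a = 3/5 + (1/10)*sqrt(286), which is 115/1092 + (485/48048)*sqrt(286).

The residue is 115/1092 + (485/48048)*sqrt(286).


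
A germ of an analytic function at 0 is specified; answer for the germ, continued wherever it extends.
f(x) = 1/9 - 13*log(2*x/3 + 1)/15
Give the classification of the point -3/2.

The point is a logarithmic branch point.

The term (-13/15)*log(1 - x/(-3/2)) has argument 1 - -3/2/(-3/2) = 0 at -3/2: a logarithmic (infinitely-sheeted) branch point; the remaining terms are analytic or single-valued there.


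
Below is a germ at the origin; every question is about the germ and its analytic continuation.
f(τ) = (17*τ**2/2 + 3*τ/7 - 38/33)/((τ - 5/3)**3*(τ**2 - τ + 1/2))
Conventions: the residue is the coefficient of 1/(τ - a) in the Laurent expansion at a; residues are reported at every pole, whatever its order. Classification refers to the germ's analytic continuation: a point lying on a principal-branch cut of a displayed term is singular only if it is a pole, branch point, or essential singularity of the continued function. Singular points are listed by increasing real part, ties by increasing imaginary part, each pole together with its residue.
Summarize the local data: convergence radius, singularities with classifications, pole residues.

Radius of convergence at 0: (1/2)*sqrt(2).
At (1/2) - (1/2)*i: a pole of order 1; residue (-1245267/3755906) + (753183/341446)*i.
At (1/2) + (1/2)*i: a pole of order 1; residue (-1245267/3755906) - (753183/341446)*i.
At 5/3: a pole of order 3; residue 1245267/1877953.

Denominator factor (τ**2 - τ + 1/2): discriminant -1, complex-conjugate roots (1/2) + (1/2)*i and (1/2) - (1/2)*i; poles of order 1, moduli (1/2)*sqrt(2) and (1/2)*sqrt(2).
Denominator factor (τ - 5/3)^3: pole of order 3 at 5/3, modulus 5/3.
The radius of convergence is the smallest modulus among the singular points: (1/2)*sqrt(2).
The factor τ**2 - τ + 1/2 splits as (τ - a)(τ - a') with a = (1/2) - (1/2)*i, a' = (1/2) + (1/2)*i. At the order-1 pole a set g(τ) = (τ - a)*f(τ) = [(17*τ**2/2 + 3*τ/7 - 38/33)/(τ - 5/3)**3] / (τ - a').
Simple pole: residue = g(a) at a = (1/2) - (1/2)*i, which is (-1245267/3755906) + (753183/341446)*i.
The factor τ**2 - τ + 1/2 splits as (τ - a)(τ - a') with a = (1/2) + (1/2)*i, a' = (1/2) - (1/2)*i. At the order-1 pole a set g(τ) = (τ - a)*f(τ) = [(17*τ**2/2 + 3*τ/7 - 38/33)/(τ - 5/3)**3] / (τ - a').
Simple pole: residue = g(a) at a = (1/2) + (1/2)*i, which is (-1245267/3755906) - (753183/341446)*i.
At the order-3 pole 5/3 set g(τ) = (τ - (5/3))^3*f(τ) = (17*τ**2/2 + 3*τ/7 - 38/33)/(τ**2 - τ + 1/2).
Order-3 pole: residue = g''(a)/2; g''(5/3) = 2490534/1877953, so the residue is 1245267/1877953.
List the singular points by increasing real part (a conjugate pair: the negative imaginary part first).


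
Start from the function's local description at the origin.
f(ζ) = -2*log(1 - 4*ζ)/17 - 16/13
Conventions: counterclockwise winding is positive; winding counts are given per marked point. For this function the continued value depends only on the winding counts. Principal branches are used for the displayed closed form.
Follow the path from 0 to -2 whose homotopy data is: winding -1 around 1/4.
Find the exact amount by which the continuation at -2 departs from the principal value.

Continued minus principal equals (4/17)*pi*i.

The rational part is single-valued and drops out of the difference; each branch term changes only by its own monodromy.
(-2/17)*log(1 - ζ/(1/4)): each positive loop around 1/4 adds 2*pi*i to the log, so winding -1 contributes (-2/17)*(-1)*2*pi*i = (4/17)*pi*i.
Summing the contributions at ζ = -2 gives (4/17)*pi*i.


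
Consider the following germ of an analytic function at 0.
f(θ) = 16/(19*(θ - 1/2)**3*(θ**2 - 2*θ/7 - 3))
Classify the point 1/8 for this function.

Denominator factors: θ**2 - 2*θ/7 - 3 = -1353/448 at θ = 1/8; θ - 1/2 = -3/8 at θ = 1/8 — none vanishes.
So the germ continues analytically to 1/8.

The point is a regular point.


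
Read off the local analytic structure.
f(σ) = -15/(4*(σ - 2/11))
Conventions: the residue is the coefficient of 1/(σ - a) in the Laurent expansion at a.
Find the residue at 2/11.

At the order-1 pole 2/11 set g(σ) = (σ - (2/11))*f(σ) = -15/4.
Simple pole: residue = g(a) at a = 2/11, which is -15/4.

The residue is -15/4.


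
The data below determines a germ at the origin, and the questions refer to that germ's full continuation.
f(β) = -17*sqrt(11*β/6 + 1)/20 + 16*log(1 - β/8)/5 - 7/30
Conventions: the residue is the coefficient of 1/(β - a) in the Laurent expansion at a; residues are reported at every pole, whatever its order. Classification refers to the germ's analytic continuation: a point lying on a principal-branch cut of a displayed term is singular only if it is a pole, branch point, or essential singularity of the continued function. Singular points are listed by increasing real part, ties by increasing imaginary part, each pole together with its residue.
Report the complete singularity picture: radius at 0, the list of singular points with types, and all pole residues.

Branch term (-17/20)*sqrt(1 - β/(-6/11)): its argument vanishes at β = -6/11, a square-root branch point, modulus 6/11.
Branch term (16/5)*log(1 - β/(8)): its argument vanishes at β = 8, a logarithmic branch point, modulus 8.
The radius of convergence is the smallest modulus among the singular points: 6/11.
List the singular points by increasing real part (a conjugate pair: the negative imaginary part first).

Radius of convergence at 0: 6/11.
At -6/11: an algebraic (square-root) branch point.
At 8: a logarithmic branch point.


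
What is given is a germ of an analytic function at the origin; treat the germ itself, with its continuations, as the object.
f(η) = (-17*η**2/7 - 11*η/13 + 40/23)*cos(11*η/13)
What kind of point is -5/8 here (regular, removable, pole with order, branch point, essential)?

The point is a regular point.

There is no denominator, hence no pole anywhere.
The factor cos(11*η/13) is entire.
So the germ continues analytically to -5/8.


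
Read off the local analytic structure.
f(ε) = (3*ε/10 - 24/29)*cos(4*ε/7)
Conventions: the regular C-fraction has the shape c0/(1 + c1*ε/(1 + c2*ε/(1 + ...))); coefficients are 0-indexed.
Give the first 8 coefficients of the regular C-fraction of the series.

Taylor coefficients (expand at 0): a_0 = -24/29, a_1 = 3/10, a_2 = 192/1421, a_3 = -12/245, a_4 = -256/69629, a_5 = 16/12005, a_6 = 2048/51177315, a_7 = -128/8823675.
c0 = a_0 = -24/29. Peel one level at a time: if S = 1 + c*ε/S' with S'(0) = 1, then c is the ε-coefficient of S and S' = c*ε/(S - 1).
S_1 = c0/f = 1 + (29/80)*ε + (92409/313600)*ε^2 + ...; c1 = 29/80.
S_2 = c1*ε/(S_1 - 1) = 1 + (-92409/113680)*ε + (739272/2019241)*ε^2 + ...; c2 = -92409/113680.
S_3 = c2*ε/(S_2 - 1) = 1 + (640/1421)*ε + (-1024000/13584123)*ε^2 + ...; c3 = 640/1421.
S_4 = c3*ε/(S_3 - 1) = 1 + (46400/277227)*ε + (-2509998140/76854809529)*ε^2 + ...; c4 = 46400/277227.
S_5 = c4*ε/(S_4 - 1) = 1 + (4327583/22178160)*ε + (6433375891/86938387200)*ε^2 + ...; c5 = 4327583/22178160.
S_6 = c5*ε/(S_5 - 1) = 1 + (-6433375891/16964125360)*ε + (7134021992537028/1124146676678887225)*ε^2 + ...; c6 = -6433375891/16964125360.
S_7 = c6*ε/(S_6 - 1) = 1 + (17742528/1060257835)*ε + ...; c7 = 17742528/1060257835.

The regular C-fraction coefficients are [-24/29, 29/80, -92409/113680, 640/1421, 46400/277227, 4327583/22178160, -6433375891/16964125360, 17742528/1060257835].


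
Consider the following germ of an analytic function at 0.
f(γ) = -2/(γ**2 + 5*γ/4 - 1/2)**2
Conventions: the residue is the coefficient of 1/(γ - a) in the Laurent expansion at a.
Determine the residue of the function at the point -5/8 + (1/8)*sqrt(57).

The factor γ**2 + 5*γ/4 - 1/2 splits as (γ - a)(γ - a') with a = -5/8 + (1/8)*sqrt(57), a' = -5/8 - (1/8)*sqrt(57). At the order-2 pole a set g(γ) = (γ - a)^2*f(γ) = [-2] / (γ - a')^2.
Order-2 pole: residue = g'(a); g'(-5/8 + (1/8)*sqrt(57)) = (256/3249)*sqrt(57), so the residue is (256/3249)*sqrt(57).

The residue is (256/3249)*sqrt(57).


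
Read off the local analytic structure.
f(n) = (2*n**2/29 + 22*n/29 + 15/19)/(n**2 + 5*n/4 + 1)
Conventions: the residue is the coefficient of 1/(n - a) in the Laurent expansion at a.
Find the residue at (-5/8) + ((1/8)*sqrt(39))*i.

The factor n**2 + 5*n/4 + 1 splits as (n - a)(n - a') with a = (-5/8) + ((1/8)*sqrt(39))*i, a' = (-5/8) - ((1/8)*sqrt(39))*i. At the order-1 pole a set g(n) = (n - a)*f(n) = [2*n**2/29 + 22*n/29 + 15/19] / (n - a').
Simple pole: residue = g(a) at a = (-5/8) + ((1/8)*sqrt(39))*i, which is (39/116) - ((2647/85956)*sqrt(39))*i.

The residue is (39/116) - ((2647/85956)*sqrt(39))*i.


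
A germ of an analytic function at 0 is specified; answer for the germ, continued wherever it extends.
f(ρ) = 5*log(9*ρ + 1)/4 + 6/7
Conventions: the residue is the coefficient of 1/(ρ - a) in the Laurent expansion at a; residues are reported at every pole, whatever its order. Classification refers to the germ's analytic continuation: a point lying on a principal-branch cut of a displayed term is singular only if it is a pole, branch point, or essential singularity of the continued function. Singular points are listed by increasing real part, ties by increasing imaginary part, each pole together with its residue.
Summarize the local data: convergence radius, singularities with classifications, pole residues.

Branch term (5/4)*log(1 - ρ/(-1/9)): its argument vanishes at ρ = -1/9, a logarithmic branch point, modulus 1/9.
The radius of convergence is the smallest modulus among the singular points: 1/9.

Radius of convergence at 0: 1/9.
At -1/9: a logarithmic branch point.


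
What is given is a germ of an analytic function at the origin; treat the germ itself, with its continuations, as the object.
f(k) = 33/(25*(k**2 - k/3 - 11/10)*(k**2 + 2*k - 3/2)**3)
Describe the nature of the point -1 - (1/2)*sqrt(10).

The point is a pole of order 3.

The denominator factor k**2 + 2*k - 3/2 vanishes at -1 - (1/2)*sqrt(10) and appears to the power 3; the numerator there equals 33/25, nonzero, and no other factor vanishes.
Hence a pole whose order is the multiplicity, 3.


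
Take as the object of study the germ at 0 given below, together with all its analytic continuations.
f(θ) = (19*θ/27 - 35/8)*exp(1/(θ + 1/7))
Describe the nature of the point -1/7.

The point is an essential singularity.

The exponent 1/(θ - (-1/7)) has a pole at -1/7, so exp(1/(θ - (-1/7))) takes every nonzero value near it: an essential singularity (not a pole of any order).


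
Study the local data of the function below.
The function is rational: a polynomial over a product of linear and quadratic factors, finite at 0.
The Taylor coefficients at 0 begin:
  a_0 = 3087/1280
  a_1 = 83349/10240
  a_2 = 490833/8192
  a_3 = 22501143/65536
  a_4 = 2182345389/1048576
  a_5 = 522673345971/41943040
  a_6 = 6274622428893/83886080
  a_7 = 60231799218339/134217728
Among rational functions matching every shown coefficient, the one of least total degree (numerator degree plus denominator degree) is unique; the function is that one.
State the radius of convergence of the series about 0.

The radius of convergence is 1/6.

No rational of total degree below 4 reproduces all 8 coefficients; solving the [0/4] Pade equations on them gives f(ω) = -3/(5*(ω - 1/6)*(ω + 8/7)**3), whose expansion matches every shown term.
Denominator factor (ω + 8/7)^3: pole of order 3 at -8/7, modulus 8/7.
Denominator factor (ω - 1/6): pole of order 1 at 1/6, modulus 1/6.
The radius of convergence is the smallest modulus among the singular points: 1/6.


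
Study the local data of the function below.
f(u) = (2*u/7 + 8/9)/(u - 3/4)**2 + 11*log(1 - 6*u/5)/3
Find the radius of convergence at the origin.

The radius of convergence is 3/4.

Denominator factor (u - 3/4)^2: pole of order 2 at 3/4, modulus 3/4.
Branch term (11/3)*log(1 - u/(5/6)): its argument vanishes at u = 5/6, a logarithmic branch point, modulus 5/6.
The radius of convergence is the smallest modulus among the singular points: 3/4.


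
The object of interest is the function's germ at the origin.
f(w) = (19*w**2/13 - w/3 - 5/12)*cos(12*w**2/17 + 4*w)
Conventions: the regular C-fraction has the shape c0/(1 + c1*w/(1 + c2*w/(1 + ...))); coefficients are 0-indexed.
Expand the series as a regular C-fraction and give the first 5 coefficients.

Taylor coefficients (expand at 0): a_0 = -5/12, a_1 = -1/3, a_2 = 187/39, a_3 = 196/51, a_4 = -510298/33813.
c0 = a_0 = -5/12. Peel one level at a time: if S = 1 + c*w/S' with S'(0) = 1, then c is the w-coefficient of S and S' = c*w/(S - 1).
S_1 = c0/f = 1 + (-4/5)*w + (3948/325)*w^2 + ...; c1 = -4/5.
S_2 = c1*w/(S_1 - 1) = 1 + (987/65)*w + (627597/2873)*w^2 + ...; c2 = 987/65.
S_3 = c2*w/(S_2 - 1) = 1 + (-1045995/72709)*w + (-28985919650/3659952933)*w^2 + ...; c3 = -1045995/72709.
S_4 = c3*w/(S_3 - 1) = 1 + (-5797183930/10530450063)*w + ...; c4 = -5797183930/10530450063.

The regular C-fraction coefficients are [-5/12, -4/5, 987/65, -1045995/72709, -5797183930/10530450063].


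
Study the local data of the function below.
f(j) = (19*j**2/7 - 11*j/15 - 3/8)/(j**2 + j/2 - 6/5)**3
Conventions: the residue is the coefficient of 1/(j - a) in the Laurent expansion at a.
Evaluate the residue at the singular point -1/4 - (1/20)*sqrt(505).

The factor j**2 + j/2 - 6/5 splits as (j - a)(j - a') with a = -1/4 - (1/20)*sqrt(505), a' = -1/4 + (1/20)*sqrt(505). At the order-3 pole a set g(j) = (j - a)^3*f(j) = [19*j**2/7 - 11*j/15 - 3/8] / (j - a')^3.
Order-3 pole: residue = g''(a)/2; g''(-1/4 - (1/20)*sqrt(505)) = (78240/7212107)*sqrt(505), so the residue is (39120/7212107)*sqrt(505).

The residue is (39120/7212107)*sqrt(505).


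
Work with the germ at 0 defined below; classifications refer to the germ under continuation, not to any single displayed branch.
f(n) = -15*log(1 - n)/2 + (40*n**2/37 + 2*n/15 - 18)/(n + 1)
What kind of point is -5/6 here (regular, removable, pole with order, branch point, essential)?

The point is a regular point.

Denominator factors: n + 1 = 1/6 at n = -5/6 — none vanishes.
Branch term log(1 - n/(1)): argument at -5/6 is 11/6, nonzero, so -5/6 is not its branch point (a point on a principal cut is still regular for the continued germ).
So the germ continues analytically to -5/6.


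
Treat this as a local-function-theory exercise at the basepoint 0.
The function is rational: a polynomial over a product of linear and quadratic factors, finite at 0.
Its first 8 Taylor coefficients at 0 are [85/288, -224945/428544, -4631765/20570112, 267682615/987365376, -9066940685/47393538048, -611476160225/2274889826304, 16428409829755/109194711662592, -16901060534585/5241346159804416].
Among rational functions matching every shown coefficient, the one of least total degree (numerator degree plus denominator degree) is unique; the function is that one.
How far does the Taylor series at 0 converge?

The radius of convergence is (2/3)*sqrt(3).

No rational of total degree below 4 reproduces all 8 coefficients; solving the [1/3] Pade equations on them gives f(d) = (30*d/31 - 17/36)/((d - 6/5)*(d**2 + 3*d/4 + 4/3)), whose expansion matches every shown term.
Denominator factor (d - 6/5): pole of order 1 at 6/5, modulus 6/5.
Denominator factor (d**2 + 3*d/4 + 4/3): discriminant -229/48, complex-conjugate roots (-3/8) + ((1/24)*sqrt(687))*i and (-3/8) - ((1/24)*sqrt(687))*i; poles of order 1, moduli (2/3)*sqrt(3) and (2/3)*sqrt(3).
The radius of convergence is the smallest modulus among the singular points: (2/3)*sqrt(3).


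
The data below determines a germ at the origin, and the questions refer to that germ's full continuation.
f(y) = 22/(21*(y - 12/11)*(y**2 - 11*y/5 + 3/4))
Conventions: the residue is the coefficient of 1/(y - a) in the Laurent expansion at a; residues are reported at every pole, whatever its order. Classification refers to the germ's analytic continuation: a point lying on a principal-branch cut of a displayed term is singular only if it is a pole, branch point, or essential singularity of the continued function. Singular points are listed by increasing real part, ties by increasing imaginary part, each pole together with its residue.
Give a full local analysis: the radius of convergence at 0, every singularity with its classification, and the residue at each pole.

Radius of convergence at 0: 11/10 - (1/10)*sqrt(46).
At 11/10 - (1/10)*sqrt(46): a pole of order 1; residue 26620/23373 + (1210/537579)*sqrt(46).
At 12/11: a pole of order 1; residue -53240/23373.
At 11/10 + (1/10)*sqrt(46): a pole of order 1; residue 26620/23373 - (1210/537579)*sqrt(46).


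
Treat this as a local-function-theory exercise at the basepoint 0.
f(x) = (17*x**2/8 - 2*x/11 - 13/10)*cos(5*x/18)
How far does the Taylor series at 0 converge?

The radius of convergence is infinite.

The factor cos(5*x/18) is entire and contributes no finite singular point.
The polynomial part has no poles.
No finite singular points: the Taylor series at 0 converges everywhere.


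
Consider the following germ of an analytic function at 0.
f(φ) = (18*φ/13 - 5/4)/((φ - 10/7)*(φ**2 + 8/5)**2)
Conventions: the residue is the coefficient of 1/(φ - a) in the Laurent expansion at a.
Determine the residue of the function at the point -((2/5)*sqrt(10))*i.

The residue is (-2272375/82749056) + ((21925505/661992448)*sqrt(10))*i.

The factor φ**2 + 8/5 splits as (φ - a)(φ - a') with a = -((2/5)*sqrt(10))*i, a' = ((2/5)*sqrt(10))*i. At the order-2 pole a set g(φ) = (φ - a)^2*f(φ) = [(18*φ/13 - 5/4)/(φ - 10/7)] / (φ - a')^2.
Order-2 pole: residue = g'(a); g'(-((2/5)*sqrt(10))*i) = (-2272375/82749056) + ((21925505/661992448)*sqrt(10))*i, so the residue is (-2272375/82749056) + ((21925505/661992448)*sqrt(10))*i.


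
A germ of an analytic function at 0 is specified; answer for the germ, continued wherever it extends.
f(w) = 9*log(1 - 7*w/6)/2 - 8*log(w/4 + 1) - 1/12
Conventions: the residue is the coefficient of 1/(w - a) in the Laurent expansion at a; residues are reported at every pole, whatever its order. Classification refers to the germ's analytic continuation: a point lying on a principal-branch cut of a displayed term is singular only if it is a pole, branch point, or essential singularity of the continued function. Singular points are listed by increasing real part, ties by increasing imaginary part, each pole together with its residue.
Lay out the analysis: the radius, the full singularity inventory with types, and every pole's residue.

Branch term (-8)*log(1 - w/(-4)): its argument vanishes at w = -4, a logarithmic branch point, modulus 4.
Branch term (9/2)*log(1 - w/(6/7)): its argument vanishes at w = 6/7, a logarithmic branch point, modulus 6/7.
The radius of convergence is the smallest modulus among the singular points: 6/7.
List the singular points by increasing real part (a conjugate pair: the negative imaginary part first).

Radius of convergence at 0: 6/7.
At -4: a logarithmic branch point.
At 6/7: a logarithmic branch point.


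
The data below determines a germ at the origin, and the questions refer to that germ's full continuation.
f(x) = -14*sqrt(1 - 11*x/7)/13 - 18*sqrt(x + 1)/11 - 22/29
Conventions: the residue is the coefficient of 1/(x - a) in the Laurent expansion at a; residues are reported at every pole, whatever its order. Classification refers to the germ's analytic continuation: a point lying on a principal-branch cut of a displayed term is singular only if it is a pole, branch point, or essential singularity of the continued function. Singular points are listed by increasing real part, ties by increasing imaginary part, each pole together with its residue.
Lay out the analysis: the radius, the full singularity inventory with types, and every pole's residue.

Radius of convergence at 0: 7/11.
At -1: an algebraic (square-root) branch point.
At 7/11: an algebraic (square-root) branch point.

Branch term (-14/13)*sqrt(1 - x/(7/11)): its argument vanishes at x = 7/11, a square-root branch point, modulus 7/11.
Branch term (-18/11)*sqrt(1 - x/(-1)): its argument vanishes at x = -1, a square-root branch point, modulus 1.
The radius of convergence is the smallest modulus among the singular points: 7/11.
List the singular points by increasing real part (a conjugate pair: the negative imaginary part first).


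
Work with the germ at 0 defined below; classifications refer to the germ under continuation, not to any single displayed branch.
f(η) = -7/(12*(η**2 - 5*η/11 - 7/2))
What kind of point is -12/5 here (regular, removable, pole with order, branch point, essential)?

Denominator factors: η**2 - 5*η/11 - 7/2 = 1843/550 at η = -12/5 — none vanishes.
So the germ continues analytically to -12/5.

The point is a regular point.


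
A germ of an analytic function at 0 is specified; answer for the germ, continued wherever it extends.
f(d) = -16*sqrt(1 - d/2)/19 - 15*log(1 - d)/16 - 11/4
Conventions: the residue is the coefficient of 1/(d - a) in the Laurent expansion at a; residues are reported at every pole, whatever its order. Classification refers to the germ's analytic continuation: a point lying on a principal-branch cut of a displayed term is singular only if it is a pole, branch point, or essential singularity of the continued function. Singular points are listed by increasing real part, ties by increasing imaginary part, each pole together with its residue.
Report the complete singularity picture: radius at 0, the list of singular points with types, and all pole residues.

Radius of convergence at 0: 1.
At 1: a logarithmic branch point.
At 2: an algebraic (square-root) branch point.

Branch term (-15/16)*log(1 - d/(1)): its argument vanishes at d = 1, a logarithmic branch point, modulus 1.
Branch term (-16/19)*sqrt(1 - d/(2)): its argument vanishes at d = 2, a square-root branch point, modulus 2.
The radius of convergence is the smallest modulus among the singular points: 1.
List the singular points by increasing real part (a conjugate pair: the negative imaginary part first).


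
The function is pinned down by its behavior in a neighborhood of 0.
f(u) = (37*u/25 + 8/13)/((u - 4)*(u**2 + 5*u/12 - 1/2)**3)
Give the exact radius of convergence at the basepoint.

Denominator factor (u - 4): pole of order 1 at 4, modulus 4.
Denominator factor (u**2 + 5*u/12 - 1/2)^3: discriminant 313/144, real irrational roots -5/24 + (1/24)*sqrt(313) and -5/24 - (1/24)*sqrt(313); poles of order 3, moduli -5/24 + (1/24)*sqrt(313) and 5/24 + (1/24)*sqrt(313).
The radius of convergence is the smallest modulus among the singular points: -5/24 + (1/24)*sqrt(313).

The radius of convergence is -5/24 + (1/24)*sqrt(313).


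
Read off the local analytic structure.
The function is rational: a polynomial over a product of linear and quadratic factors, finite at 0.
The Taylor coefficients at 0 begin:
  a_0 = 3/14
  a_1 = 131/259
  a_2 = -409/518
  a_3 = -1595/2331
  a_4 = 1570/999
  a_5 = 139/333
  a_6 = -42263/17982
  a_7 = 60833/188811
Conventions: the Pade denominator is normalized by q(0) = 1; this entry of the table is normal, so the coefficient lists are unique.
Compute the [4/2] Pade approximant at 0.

The Pade approximant has numerator coefficients [3/14, 2312715333/3988526444, -1565456526/4985658055, -4928190903/19942632220, 2261199483/9971316110]; denominator coefficients [1, 7982501/23099574, 243190192/173246805].

Taylor coefficients needed (read off): a_0 = 3/14, a_1 = 131/259, a_2 = -409/518, a_3 = -1595/2331, a_4 = 1570/999, a_5 = 139/333, a_6 = -42263/17982.
Write the denominator as Q(d) = 1 + q1*d + q2*d^2. Requiring Q*f - P = O(d^7) with deg P <= 4 kills the coefficients of d^5..d^6 in Q*f:
  d^5: a_5 + q1*a_4 + q2*a_3 = 0, i.e. 139/333 + (1570/999)*q1 + (-1595/2331)*q2 = 0.
  d^6: a_6 + q1*a_5 + q2*a_4 = 0, i.e. -42263/17982 + (139/333)*q1 + (1570/999)*q2 = 0.
Solving this linear system: q1 = 7982501/23099574, q2 = 243190192/173246805.
The numerator is Q*f truncated at degree 4: P0 = a_0 = 3/14; P1 = a_1 + q1*a_0 = 2312715333/3988526444; P2 = a_2 + q1*a_1 + q2*a_0 = -1565456526/4985658055; P3 = a_3 + q1*a_2 + q2*a_1 = -4928190903/19942632220; P4 = a_4 + q1*a_3 + q2*a_2 = 2261199483/9971316110.


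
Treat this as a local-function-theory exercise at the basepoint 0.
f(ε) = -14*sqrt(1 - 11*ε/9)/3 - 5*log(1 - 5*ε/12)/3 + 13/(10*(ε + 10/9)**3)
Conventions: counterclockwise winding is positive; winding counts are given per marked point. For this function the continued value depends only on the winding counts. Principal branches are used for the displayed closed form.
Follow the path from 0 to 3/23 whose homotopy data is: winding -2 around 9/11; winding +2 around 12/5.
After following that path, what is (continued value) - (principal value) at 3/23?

Continued minus principal equals -(20/3)*pi*i.

The rational part is single-valued and drops out of the difference; each branch term changes only by its own monodromy.
(-5/3)*log(1 - ε/(12/5)): each positive loop around 12/5 adds 2*pi*i to the log, so winding +2 contributes (-5/3)*(2)*2*pi*i = -(20/3)*pi*i.
(-14/3)*sqrt(1 - ε/(9/11)): winding -2 is even, the square root returns to the same sheet, contribution 0.
Summing the contributions at ε = 3/23 gives -(20/3)*pi*i.


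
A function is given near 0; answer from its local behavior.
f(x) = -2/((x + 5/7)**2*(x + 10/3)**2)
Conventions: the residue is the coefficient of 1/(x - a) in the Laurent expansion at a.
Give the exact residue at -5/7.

At the order-2 pole -5/7 set g(x) = (x - (-5/7))^2*f(x) = -2/(x + 10/3)**2.
Order-2 pole: residue = g'(a); g'(-5/7) = 37044/166375, so the residue is 37044/166375.

The residue is 37044/166375.


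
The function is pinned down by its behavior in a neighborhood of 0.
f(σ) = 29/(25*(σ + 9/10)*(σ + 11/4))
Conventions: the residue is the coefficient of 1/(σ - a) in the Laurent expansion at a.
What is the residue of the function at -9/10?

The residue is 116/185.

At the order-1 pole -9/10 set g(σ) = (σ - (-9/10))*f(σ) = 29/(25*(σ + 11/4)).
Simple pole: residue = g(a) at a = -9/10, which is 116/185.


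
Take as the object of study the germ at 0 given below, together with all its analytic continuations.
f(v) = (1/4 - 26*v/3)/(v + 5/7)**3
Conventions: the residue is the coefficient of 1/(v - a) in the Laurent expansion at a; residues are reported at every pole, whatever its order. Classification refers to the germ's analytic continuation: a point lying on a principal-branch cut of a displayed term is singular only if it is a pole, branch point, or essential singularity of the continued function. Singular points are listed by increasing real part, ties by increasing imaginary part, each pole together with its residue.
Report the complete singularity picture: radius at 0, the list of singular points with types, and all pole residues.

Radius of convergence at 0: 5/7.
At -5/7: a pole of order 3; residue 0.

Denominator factor (v + 5/7)^3: pole of order 3 at -5/7, modulus 5/7.
The radius of convergence is the smallest modulus among the singular points: 5/7.
At the order-3 pole -5/7 set g(v) = (v - (-5/7))^3*f(v) = 1/4 - 26*v/3.
Order-3 pole: residue = g''(a)/2; g''(-5/7) = 0, so the residue is 0.


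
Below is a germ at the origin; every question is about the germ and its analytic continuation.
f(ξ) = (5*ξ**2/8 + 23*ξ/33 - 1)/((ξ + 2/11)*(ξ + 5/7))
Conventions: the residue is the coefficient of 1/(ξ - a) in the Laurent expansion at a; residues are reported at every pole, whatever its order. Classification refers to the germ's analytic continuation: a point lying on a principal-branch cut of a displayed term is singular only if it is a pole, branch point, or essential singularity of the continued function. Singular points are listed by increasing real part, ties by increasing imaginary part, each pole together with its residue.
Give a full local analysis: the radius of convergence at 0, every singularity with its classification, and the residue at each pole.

Denominator factor (ξ + 5/7): pole of order 1 at -5/7, modulus 5/7.
Denominator factor (ξ + 2/11): pole of order 1 at -2/11, modulus 2/11.
The radius of convergence is the smallest modulus among the singular points: 2/11.
At the order-1 pole -5/7 set g(ξ) = (ξ - (-5/7))*f(ξ) = (5*ξ**2/8 + 23*ξ/33 - 1)/(ξ + 2/11).
Simple pole: residue = g(a) at a = -5/7, which is 15251/6888.
At the order-1 pole -2/11 set g(ξ) = (ξ - (-2/11))*f(ξ) = (5*ξ**2/8 + 23*ξ/33 - 1)/(ξ + 5/7).
Simple pole: residue = g(a) at a = -2/11, which is -511/246.
List the singular points by increasing real part (a conjugate pair: the negative imaginary part first).

Radius of convergence at 0: 2/11.
At -5/7: a pole of order 1; residue 15251/6888.
At -2/11: a pole of order 1; residue -511/246.


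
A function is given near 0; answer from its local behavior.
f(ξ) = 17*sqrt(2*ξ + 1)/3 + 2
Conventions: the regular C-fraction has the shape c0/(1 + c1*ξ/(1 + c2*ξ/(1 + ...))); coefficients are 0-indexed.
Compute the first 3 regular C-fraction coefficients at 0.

The regular C-fraction coefficients are [23/3, -17/23, 57/46].

Taylor coefficients (expand at 0): a_0 = 23/3, a_1 = 17/3, a_2 = -17/6.
c0 = a_0 = 23/3. Peel one level at a time: if S = 1 + c*ξ/S' with S'(0) = 1, then c is the ξ-coefficient of S and S' = c*ξ/(S - 1).
S_1 = c0/f = 1 + (-17/23)*ξ + (969/1058)*ξ^2 + ...; c1 = -17/23.
S_2 = c1*ξ/(S_1 - 1) = 1 + (57/46)*ξ + ...; c2 = 57/46.


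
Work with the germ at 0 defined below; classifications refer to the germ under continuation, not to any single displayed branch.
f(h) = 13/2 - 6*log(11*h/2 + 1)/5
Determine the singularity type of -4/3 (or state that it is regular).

The point is a regular point.

There is no denominator, hence no pole anywhere.
Branch term log(1 - h/(-2/11)): argument at -4/3 is -19/3, nonzero, so -4/3 is not its branch point (a point on a principal cut is still regular for the continued germ).
So the germ continues analytically to -4/3.


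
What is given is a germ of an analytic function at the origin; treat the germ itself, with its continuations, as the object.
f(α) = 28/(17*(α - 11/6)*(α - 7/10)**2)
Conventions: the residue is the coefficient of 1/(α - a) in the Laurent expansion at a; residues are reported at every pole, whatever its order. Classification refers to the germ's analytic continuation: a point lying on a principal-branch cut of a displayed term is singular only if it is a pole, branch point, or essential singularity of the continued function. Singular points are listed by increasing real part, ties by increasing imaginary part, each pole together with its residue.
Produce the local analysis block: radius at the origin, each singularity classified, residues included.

Denominator factor (α - 7/10)^2: pole of order 2 at 7/10, modulus 7/10.
Denominator factor (α - 11/6): pole of order 1 at 11/6, modulus 11/6.
The radius of convergence is the smallest modulus among the singular points: 7/10.
At the order-2 pole 7/10 set g(α) = (α - (7/10))^2*f(α) = 28/(17*(α - 11/6)).
Order-2 pole: residue = g'(a); g'(7/10) = -6300/4913, so the residue is -6300/4913.
At the order-1 pole 11/6 set g(α) = (α - (11/6))*f(α) = 28/(17*(α - 7/10)**2).
Simple pole: residue = g(a) at a = 11/6, which is 6300/4913.
List the singular points by increasing real part (a conjugate pair: the negative imaginary part first).

Radius of convergence at 0: 7/10.
At 7/10: a pole of order 2; residue -6300/4913.
At 11/6: a pole of order 1; residue 6300/4913.


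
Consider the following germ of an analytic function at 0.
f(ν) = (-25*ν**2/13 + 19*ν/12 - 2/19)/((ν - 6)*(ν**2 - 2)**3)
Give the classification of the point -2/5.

Denominator factors: ν**2 - 2 = -46/25 at ν = -2/5; ν - 6 = -32/5 at ν = -2/5 — none vanishes.
So the germ continues analytically to -2/5.

The point is a regular point.


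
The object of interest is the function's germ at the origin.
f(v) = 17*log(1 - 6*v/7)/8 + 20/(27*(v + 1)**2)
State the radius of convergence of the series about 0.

Denominator factor (v + 1)^2: pole of order 2 at -1, modulus 1.
Branch term (17/8)*log(1 - v/(7/6)): its argument vanishes at v = 7/6, a logarithmic branch point, modulus 7/6.
The radius of convergence is the smallest modulus among the singular points: 1.

The radius of convergence is 1.


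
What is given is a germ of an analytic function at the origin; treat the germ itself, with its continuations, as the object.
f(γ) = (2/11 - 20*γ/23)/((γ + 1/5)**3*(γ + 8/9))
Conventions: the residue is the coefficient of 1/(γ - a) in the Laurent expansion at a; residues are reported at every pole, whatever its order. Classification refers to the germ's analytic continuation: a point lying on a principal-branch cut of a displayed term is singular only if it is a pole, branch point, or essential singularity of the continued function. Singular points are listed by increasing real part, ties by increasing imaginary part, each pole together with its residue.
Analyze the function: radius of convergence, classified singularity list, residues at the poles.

Radius of convergence at 0: 1/5.
At -8/9: a pole of order 1; residue -22011750/7537123.
At -1/5: a pole of order 3; residue 22011750/7537123.

Denominator factor (γ + 1/5)^3: pole of order 3 at -1/5, modulus 1/5.
Denominator factor (γ + 8/9): pole of order 1 at -8/9, modulus 8/9.
The radius of convergence is the smallest modulus among the singular points: 1/5.
At the order-1 pole -8/9 set g(γ) = (γ - (-8/9))*f(γ) = (2/11 - 20*γ/23)/(γ + 1/5)**3.
Simple pole: residue = g(a) at a = -8/9, which is -22011750/7537123.
At the order-3 pole -1/5 set g(γ) = (γ - (-1/5))^3*f(γ) = (2/11 - 20*γ/23)/(γ + 8/9).
Order-3 pole: residue = g''(a)/2; g''(-1/5) = 44023500/7537123, so the residue is 22011750/7537123.
List the singular points by increasing real part (a conjugate pair: the negative imaginary part first).


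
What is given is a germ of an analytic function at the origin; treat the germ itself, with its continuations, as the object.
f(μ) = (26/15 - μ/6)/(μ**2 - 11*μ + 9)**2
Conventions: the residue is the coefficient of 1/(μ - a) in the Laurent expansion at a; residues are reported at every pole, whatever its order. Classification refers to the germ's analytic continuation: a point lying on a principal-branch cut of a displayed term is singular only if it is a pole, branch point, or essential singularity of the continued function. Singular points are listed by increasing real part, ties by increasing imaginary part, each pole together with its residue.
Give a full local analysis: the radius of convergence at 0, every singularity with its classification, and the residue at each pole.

Denominator factor (μ**2 - 11*μ + 9)^2: discriminant 85, real irrational roots 11/2 + (1/2)*sqrt(85) and 11/2 - (1/2)*sqrt(85); poles of order 2, moduli 11/2 + (1/2)*sqrt(85) and 11/2 - (1/2)*sqrt(85).
The radius of convergence is the smallest modulus among the singular points: 11/2 - (1/2)*sqrt(85).
The factor μ**2 - 11*μ + 9 splits as (μ - a)(μ - a') with a = 11/2 - (1/2)*sqrt(85), a' = 11/2 + (1/2)*sqrt(85). At the order-2 pole a set g(μ) = (μ - a)^2*f(μ) = [26/15 - μ/6] / (μ - a')^2.
Order-2 pole: residue = g'(a); g'(11/2 - (1/2)*sqrt(85)) = (49/216750)*sqrt(85), so the residue is (49/216750)*sqrt(85).
The factor μ**2 - 11*μ + 9 splits as (μ - a)(μ - a') with a = 11/2 + (1/2)*sqrt(85), a' = 11/2 - (1/2)*sqrt(85). At the order-2 pole a set g(μ) = (μ - a)^2*f(μ) = [26/15 - μ/6] / (μ - a')^2.
Order-2 pole: residue = g'(a); g'(11/2 + (1/2)*sqrt(85)) = -(49/216750)*sqrt(85), so the residue is -(49/216750)*sqrt(85).
List the singular points by increasing real part (a conjugate pair: the negative imaginary part first).

Radius of convergence at 0: 11/2 - (1/2)*sqrt(85).
At 11/2 - (1/2)*sqrt(85): a pole of order 2; residue (49/216750)*sqrt(85).
At 11/2 + (1/2)*sqrt(85): a pole of order 2; residue -(49/216750)*sqrt(85).


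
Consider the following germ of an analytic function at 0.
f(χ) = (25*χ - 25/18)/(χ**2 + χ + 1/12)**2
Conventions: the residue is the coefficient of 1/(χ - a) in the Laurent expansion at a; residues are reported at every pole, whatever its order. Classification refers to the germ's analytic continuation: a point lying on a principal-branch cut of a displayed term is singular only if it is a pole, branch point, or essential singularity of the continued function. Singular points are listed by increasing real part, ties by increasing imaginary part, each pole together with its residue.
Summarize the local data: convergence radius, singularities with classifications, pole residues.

Denominator factor (χ**2 + χ + 1/12)^2: discriminant 2/3, real irrational roots -1/2 + (1/6)*sqrt(6) and -1/2 - (1/6)*sqrt(6); poles of order 2, moduli 1/2 - (1/6)*sqrt(6) and 1/2 + (1/6)*sqrt(6).
The radius of convergence is the smallest modulus among the singular points: 1/2 - (1/6)*sqrt(6).
The factor χ**2 + χ + 1/12 splits as (χ - a)(χ - a') with a = -1/2 - (1/6)*sqrt(6), a' = -1/2 + (1/6)*sqrt(6). At the order-2 pole a set g(χ) = (χ - a)^2*f(χ) = [25*χ - 25/18] / (χ - a')^2.
Order-2 pole: residue = g'(a); g'(-1/2 - (1/6)*sqrt(6)) = -(125/6)*sqrt(6), so the residue is -(125/6)*sqrt(6).
The factor χ**2 + χ + 1/12 splits as (χ - a)(χ - a') with a = -1/2 + (1/6)*sqrt(6), a' = -1/2 - (1/6)*sqrt(6). At the order-2 pole a set g(χ) = (χ - a)^2*f(χ) = [25*χ - 25/18] / (χ - a')^2.
Order-2 pole: residue = g'(a); g'(-1/2 + (1/6)*sqrt(6)) = (125/6)*sqrt(6), so the residue is (125/6)*sqrt(6).
List the singular points by increasing real part (a conjugate pair: the negative imaginary part first).

Radius of convergence at 0: 1/2 - (1/6)*sqrt(6).
At -1/2 - (1/6)*sqrt(6): a pole of order 2; residue -(125/6)*sqrt(6).
At -1/2 + (1/6)*sqrt(6): a pole of order 2; residue (125/6)*sqrt(6).
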